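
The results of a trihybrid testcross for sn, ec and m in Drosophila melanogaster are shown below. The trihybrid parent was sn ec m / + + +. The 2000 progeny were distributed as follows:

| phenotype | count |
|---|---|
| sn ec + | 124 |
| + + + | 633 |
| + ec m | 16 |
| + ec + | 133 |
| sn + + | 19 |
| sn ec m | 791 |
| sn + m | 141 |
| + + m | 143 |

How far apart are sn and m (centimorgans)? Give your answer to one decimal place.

The two rarest classes, + ec m and sn + +, are the double crossovers. Comparing them with the parentals, only the sn allele has switched, so sn is the middle locus and the order is ec – sn – m.
Crossovers in the sn–m interval produce the single-crossover classes sn ec + and + + m (124 + 143 = 267) plus the double crossovers (35).
RF(sn–m) = (267 + 35) / 2000 = 302/2000 = 0.1510 → 15.1 centimorgans.

15.1 centimorgans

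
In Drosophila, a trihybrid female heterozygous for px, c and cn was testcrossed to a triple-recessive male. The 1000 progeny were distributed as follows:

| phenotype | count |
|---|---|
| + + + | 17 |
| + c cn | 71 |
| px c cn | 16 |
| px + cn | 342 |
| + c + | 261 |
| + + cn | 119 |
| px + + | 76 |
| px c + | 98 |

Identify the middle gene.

c

The two most frequent reciprocal classes, + c + and px + cn, are the parental types, so the F1 was + c + / px + cn.
The two rarest classes, + + + and px c cn, are the double crossovers. Comparing them with the parentals, only the c allele has switched, so c is the middle locus and the order is cn – c – px.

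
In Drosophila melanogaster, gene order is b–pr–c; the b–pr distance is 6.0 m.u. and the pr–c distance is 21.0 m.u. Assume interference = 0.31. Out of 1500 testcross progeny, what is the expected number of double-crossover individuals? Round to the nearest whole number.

13

Map distances give recombination frequencies of 0.060 and 0.210 for the two intervals.
With interference 0.31 (so coincidence = 0.69), expected double-crossover frequency = 0.060 × 0.210 × 0.69 = 0.00869.
Expected number = 0.00869 × 1500 = 13.04 ≈ 13.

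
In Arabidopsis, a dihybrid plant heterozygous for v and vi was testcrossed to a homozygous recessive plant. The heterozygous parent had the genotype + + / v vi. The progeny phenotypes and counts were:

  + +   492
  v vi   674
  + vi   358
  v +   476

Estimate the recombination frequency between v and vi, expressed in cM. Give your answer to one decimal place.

41.7 cM

The recombinant classes are + vi and v +: 358 + 476 = 834.
Recombination frequency = 834/2000 = 0.4170 ≈ 41.7%, i.e. 41.7 cM.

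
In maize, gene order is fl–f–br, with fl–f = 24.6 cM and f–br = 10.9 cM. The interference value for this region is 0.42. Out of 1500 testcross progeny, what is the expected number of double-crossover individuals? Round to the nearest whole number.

Map distances give recombination frequencies of 0.246 and 0.109 for the two intervals.
With interference 0.42 (so coincidence = 0.58), expected double-crossover frequency = 0.246 × 0.109 × 0.58 = 0.01555.
Expected number = 0.01555 × 1500 = 23.33 ≈ 23.

23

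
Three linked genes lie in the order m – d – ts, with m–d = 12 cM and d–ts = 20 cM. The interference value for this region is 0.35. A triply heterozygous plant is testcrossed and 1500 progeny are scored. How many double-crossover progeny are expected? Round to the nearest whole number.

Map distances give recombination frequencies of 0.120 and 0.200 for the two intervals.
With interference 0.35 (so coincidence = 0.65), expected double-crossover frequency = 0.120 × 0.200 × 0.65 = 0.01560.
Expected number = 0.01560 × 1500 = 23.40 ≈ 23.

23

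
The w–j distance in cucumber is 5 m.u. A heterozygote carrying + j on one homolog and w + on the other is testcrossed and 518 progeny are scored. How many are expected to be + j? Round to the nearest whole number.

246

A map distance of 5 m.u. corresponds to a recombination frequency of 0.050.
The F1 is + j / w +, so + j is a parental gamete class with expected frequency (1 − r)/2 = 0.950/2 = 0.4750.
Expected number = 0.4750 × 518 = 246.05 ≈ 246.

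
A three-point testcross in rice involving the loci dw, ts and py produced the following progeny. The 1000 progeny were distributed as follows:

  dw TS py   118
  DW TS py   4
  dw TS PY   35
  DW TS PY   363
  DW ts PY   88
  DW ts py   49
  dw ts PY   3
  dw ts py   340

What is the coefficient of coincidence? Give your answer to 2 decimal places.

0.36

The two most frequent reciprocal classes, dw ts py and DW TS PY, are the parental types, so the F1 was dw ts py / DW TS PY.
The two rarest classes, dw ts PY and DW TS py, are the double crossovers. Comparing them with the parentals, only the py allele has switched, so py is the middle locus and the order is ts – py – dw.
ts–py: (206 + 7)/1000 = 0.2130; py–dw: (84 + 7)/1000 = 0.0910.
Expected DCO frequency = 0.2130 × 0.0910 ≈ 0.01938; observed = 7/1000 ≈ 0.00700.
Coefficient of coincidence = 0.00700/0.01938 ≈ 0.36.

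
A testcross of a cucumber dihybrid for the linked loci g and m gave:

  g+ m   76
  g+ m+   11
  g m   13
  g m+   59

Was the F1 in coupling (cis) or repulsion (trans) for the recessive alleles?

trans

The two most frequent classes are g+ m (76) and g m+ (59); these are the parental (non-recombinant) types.
So the F1 carried g+ m on one chromosome and g m+ on the other — the recessive alleles are on opposite chromosomes (trans / repulsion).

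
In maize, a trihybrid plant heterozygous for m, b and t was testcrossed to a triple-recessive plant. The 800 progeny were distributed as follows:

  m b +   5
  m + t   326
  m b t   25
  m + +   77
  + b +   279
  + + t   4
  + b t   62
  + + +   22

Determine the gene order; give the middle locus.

m

The two most frequent reciprocal classes, + b + and m + t, are the parental types, so the F1 was + b + / m + t.
The two rarest classes, m b + and + + t, are the double crossovers. Comparing them with the parentals, only the m allele has switched, so m is the middle locus and the order is t – m – b.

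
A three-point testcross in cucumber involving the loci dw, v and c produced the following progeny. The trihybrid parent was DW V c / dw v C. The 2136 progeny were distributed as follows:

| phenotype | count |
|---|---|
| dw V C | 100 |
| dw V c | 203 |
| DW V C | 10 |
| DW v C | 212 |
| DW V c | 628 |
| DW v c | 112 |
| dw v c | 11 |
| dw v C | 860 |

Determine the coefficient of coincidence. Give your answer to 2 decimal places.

0.44

The two rarest classes, DW V C and dw v c, are the double crossovers. Comparing them with the parentals, only the c allele has switched, so c is the middle locus and the order is dw – c – v.
dw–c: (415 + 21)/2136 = 0.2041; c–v: (212 + 21)/2136 = 0.1091.
Expected DCO frequency = 0.2041 × 0.1091 ≈ 0.02227; observed = 21/2136 ≈ 0.00983.
Coefficient of coincidence = 0.00983/0.02227 ≈ 0.44.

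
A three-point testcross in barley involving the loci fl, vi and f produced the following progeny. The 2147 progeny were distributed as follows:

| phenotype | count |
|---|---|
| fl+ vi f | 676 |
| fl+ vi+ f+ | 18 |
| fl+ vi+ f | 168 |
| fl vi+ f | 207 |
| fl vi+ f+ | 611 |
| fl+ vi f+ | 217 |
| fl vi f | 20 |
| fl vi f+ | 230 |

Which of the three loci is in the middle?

fl

The two most frequent reciprocal classes, fl vi+ f+ and fl+ vi f, are the parental types, so the F1 was fl vi+ f+ / fl+ vi f.
The two rarest classes, fl+ vi+ f+ and fl vi f, are the double crossovers. Comparing them with the parentals, only the fl allele has switched, so fl is the middle locus and the order is f – fl – vi.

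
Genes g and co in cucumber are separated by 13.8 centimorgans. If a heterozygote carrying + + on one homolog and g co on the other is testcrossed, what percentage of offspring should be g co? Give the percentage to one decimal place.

43.1%

A map distance of 13.8 centimorgans corresponds to a recombination frequency of 0.138.
The F1 is + + / g co, so g co is a parental gamete class with expected frequency (1 − r)/2 = 0.862/2 = 0.4310.
That is 0.4310 = 43.1% of the progeny.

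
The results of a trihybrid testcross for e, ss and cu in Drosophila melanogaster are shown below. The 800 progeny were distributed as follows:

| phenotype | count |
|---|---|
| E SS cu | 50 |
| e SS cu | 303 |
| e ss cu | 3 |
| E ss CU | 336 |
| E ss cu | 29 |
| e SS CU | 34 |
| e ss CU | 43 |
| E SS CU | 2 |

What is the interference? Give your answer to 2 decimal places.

The two most frequent reciprocal classes, e SS cu and E ss CU, are the parental types, so the F1 was e SS cu / E ss CU.
The two rarest classes, e ss cu and E SS CU, are the double crossovers. Comparing them with the parentals, only the ss allele has switched, so ss is the middle locus and the order is e – ss – cu.
e–ss: (93 + 5)/800 = 0.1225; ss–cu: (63 + 5)/800 = 0.0850.
Expected DCO frequency = 0.1225 × 0.0850 ≈ 0.01041; observed = 5/800 ≈ 0.00625.
Coefficient of coincidence = 0.00625/0.01041 ≈ 0.60; interference = 1 − 0.60 = 0.40.

0.40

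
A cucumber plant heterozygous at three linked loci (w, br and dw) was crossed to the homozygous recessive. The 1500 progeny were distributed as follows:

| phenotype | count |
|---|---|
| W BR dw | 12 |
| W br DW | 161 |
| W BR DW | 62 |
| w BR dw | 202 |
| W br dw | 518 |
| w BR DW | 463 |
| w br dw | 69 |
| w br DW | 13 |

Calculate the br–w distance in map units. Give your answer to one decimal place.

10.4 map units

The two most frequent reciprocal classes, w BR DW and W br dw, are the parental types, so the F1 was w BR DW / W br dw.
The two rarest classes, w br DW and W BR dw, are the double crossovers. Comparing them with the parentals, only the br allele has switched, so br is the middle locus and the order is dw – br – w.
Crossovers in the br–w interval produce the single-crossover classes W BR DW and w br dw (62 + 69 = 131) plus the double crossovers (25).
RF(br–w) = (131 + 25) / 1500 = 156/1500 = 0.1040 → 10.4 map units.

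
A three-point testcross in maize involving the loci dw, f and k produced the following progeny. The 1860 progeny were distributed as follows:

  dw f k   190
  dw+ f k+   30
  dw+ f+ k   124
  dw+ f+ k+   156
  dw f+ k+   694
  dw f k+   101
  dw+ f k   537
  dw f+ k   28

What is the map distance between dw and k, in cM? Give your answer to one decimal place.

The two most frequent reciprocal classes, dw f+ k+ and dw+ f k, are the parental types, so the F1 was dw f+ k+ / dw+ f k.
The two rarest classes, dw f+ k and dw+ f k+, are the double crossovers. Comparing them with the parentals, only the k allele has switched, so k is the middle locus and the order is f – k – dw.
Crossovers in the k–dw interval produce the single-crossover classes dw+ f+ k+ and dw f k (156 + 190 = 346) plus the double crossovers (58).
RF(k–dw) = (346 + 58) / 1860 = 404/1860 = 0.2172 → 21.7 cM.

21.7 cM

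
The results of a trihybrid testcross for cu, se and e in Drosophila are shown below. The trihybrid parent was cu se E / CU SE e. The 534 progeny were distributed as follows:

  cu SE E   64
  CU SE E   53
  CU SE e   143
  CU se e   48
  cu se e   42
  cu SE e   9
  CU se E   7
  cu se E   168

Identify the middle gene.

cu

The two rarest classes, CU se E and cu SE e, are the double crossovers. Comparing them with the parentals, only the cu allele has switched, so cu is the middle locus and the order is e – cu – se.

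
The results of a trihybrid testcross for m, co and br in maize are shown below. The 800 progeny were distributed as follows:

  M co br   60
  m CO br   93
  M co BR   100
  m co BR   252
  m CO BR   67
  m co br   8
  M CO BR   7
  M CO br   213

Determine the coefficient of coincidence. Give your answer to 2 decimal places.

0.41

The two most frequent reciprocal classes, M CO br and m co BR, are the parental types, so the F1 was M CO br / m co BR.
The two rarest classes, M CO BR and m co br, are the double crossovers. Comparing them with the parentals, only the br allele has switched, so br is the middle locus and the order is m – br – co.
m–br: (193 + 15)/800 = 0.2600; br–co: (127 + 15)/800 = 0.1775.
Expected DCO frequency = 0.2600 × 0.1775 ≈ 0.04615; observed = 15/800 ≈ 0.01875.
Coefficient of coincidence = 0.01875/0.04615 ≈ 0.41.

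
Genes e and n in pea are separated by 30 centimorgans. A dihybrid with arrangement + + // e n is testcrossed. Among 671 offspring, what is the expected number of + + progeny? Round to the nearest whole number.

A map distance of 30 centimorgans corresponds to a recombination frequency of 0.300.
The F1 is + + / e n, so + + is a parental gamete class with expected frequency (1 − r)/2 = 0.700/2 = 0.3500.
Expected number = 0.3500 × 671 = 234.85 ≈ 235.

235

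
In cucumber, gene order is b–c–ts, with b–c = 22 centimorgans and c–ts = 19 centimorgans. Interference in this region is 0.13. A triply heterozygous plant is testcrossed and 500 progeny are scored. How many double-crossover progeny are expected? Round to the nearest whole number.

Map distances give recombination frequencies of 0.220 and 0.190 for the two intervals.
With interference 0.13 (so coincidence = 0.87), expected double-crossover frequency = 0.220 × 0.190 × 0.87 = 0.03637.
Expected number = 0.03637 × 500 = 18.18 ≈ 18.

18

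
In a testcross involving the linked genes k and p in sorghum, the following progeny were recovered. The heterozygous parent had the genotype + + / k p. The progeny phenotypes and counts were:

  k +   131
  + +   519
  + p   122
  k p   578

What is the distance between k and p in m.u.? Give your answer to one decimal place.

18.7 m.u.

The recombinant classes are + p and k +: 122 + 131 = 253.
Recombination frequency = 253/1350 = 0.1874 ≈ 18.7%, i.e. 18.7 m.u.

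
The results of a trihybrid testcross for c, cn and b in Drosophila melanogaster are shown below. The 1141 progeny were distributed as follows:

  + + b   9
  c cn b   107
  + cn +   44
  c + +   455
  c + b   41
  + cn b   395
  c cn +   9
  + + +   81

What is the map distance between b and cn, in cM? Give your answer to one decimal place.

9.0 cM

The two most frequent reciprocal classes, c + + and + cn b, are the parental types, so the F1 was c + + / + cn b.
The two rarest classes, c cn + and + + b, are the double crossovers. Comparing them with the parentals, only the cn allele has switched, so cn is the middle locus and the order is c – cn – b.
Crossovers in the cn–b interval produce the single-crossover classes c + b and + cn + (41 + 44 = 85) plus the double crossovers (18).
RF(cn–b) = (85 + 18) / 1141 = 103/1141 = 0.0903 → 9.0 cM.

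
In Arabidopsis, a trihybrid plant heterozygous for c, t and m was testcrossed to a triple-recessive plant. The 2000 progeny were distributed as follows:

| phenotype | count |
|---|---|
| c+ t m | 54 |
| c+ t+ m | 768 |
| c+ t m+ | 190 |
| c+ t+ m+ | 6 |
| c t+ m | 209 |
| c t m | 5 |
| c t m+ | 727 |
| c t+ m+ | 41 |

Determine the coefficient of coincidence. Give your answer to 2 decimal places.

0.51

The two most frequent reciprocal classes, c+ t+ m and c t m+, are the parental types, so the F1 was c+ t+ m / c t m+.
The two rarest classes, c+ t+ m+ and c t m, are the double crossovers. Comparing them with the parentals, only the m allele has switched, so m is the middle locus and the order is c – m – t.
c–m: (399 + 11)/2000 = 0.2050; m–t: (95 + 11)/2000 = 0.0530.
Expected DCO frequency = 0.2050 × 0.0530 ≈ 0.01086; observed = 11/2000 ≈ 0.00550.
Coefficient of coincidence = 0.00550/0.01086 ≈ 0.51.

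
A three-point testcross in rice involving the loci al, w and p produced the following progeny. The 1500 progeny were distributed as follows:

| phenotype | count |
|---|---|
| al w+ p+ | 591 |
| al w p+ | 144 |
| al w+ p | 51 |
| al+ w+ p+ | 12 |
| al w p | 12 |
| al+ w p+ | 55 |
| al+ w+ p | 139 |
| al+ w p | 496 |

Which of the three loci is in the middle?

The two most frequent reciprocal classes, al w+ p+ and al+ w p, are the parental types, so the F1 was al w+ p+ / al+ w p.
The two rarest classes, al+ w+ p+ and al w p, are the double crossovers. Comparing them with the parentals, only the al allele has switched, so al is the middle locus and the order is w – al – p.

al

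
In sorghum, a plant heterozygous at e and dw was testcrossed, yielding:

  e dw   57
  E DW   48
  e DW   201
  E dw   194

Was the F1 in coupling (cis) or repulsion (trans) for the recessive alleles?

trans

The two most frequent classes are E dw (194) and e DW (201); these are the parental (non-recombinant) types.
So the F1 carried E dw on one chromosome and e DW on the other — the recessive alleles are on opposite chromosomes (trans / repulsion).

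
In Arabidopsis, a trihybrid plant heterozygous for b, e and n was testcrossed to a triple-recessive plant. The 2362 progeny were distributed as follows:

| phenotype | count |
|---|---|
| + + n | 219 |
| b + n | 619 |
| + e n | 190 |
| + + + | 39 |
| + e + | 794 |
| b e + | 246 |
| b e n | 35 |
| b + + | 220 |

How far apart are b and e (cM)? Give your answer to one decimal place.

22.8 cM

The two most frequent reciprocal classes, b + n and + e +, are the parental types, so the F1 was b + n / + e +.
The two rarest classes, b e n and + + +, are the double crossovers. Comparing them with the parentals, only the e allele has switched, so e is the middle locus and the order is n – e – b.
Crossovers in the e–b interval produce the single-crossover classes + + n and b e + (219 + 246 = 465) plus the double crossovers (74).
RF(e–b) = (465 + 74) / 2362 = 539/2362 = 0.2282 → 22.8 cM.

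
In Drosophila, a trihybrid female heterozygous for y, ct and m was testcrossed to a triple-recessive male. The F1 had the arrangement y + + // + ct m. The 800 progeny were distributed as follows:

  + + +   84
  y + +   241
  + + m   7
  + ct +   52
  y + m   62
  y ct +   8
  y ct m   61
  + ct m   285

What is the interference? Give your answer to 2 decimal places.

The two rarest classes, y ct + and + + m, are the double crossovers. Comparing them with the parentals, only the ct allele has switched, so ct is the middle locus and the order is m – ct – y.
m–ct: (114 + 15)/800 = 0.1613; ct–y: (145 + 15)/800 = 0.2000.
Expected DCO frequency = 0.1613 × 0.2000 ≈ 0.03226; observed = 15/800 ≈ 0.01875.
Coefficient of coincidence = 0.01875/0.03226 ≈ 0.58; interference = 1 − 0.58 = 0.42.

0.42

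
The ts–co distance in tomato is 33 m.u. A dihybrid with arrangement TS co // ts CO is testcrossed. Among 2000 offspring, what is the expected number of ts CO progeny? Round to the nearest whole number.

670

A map distance of 33 m.u. corresponds to a recombination frequency of 0.330.
The F1 is TS co / ts CO, so ts CO is a parental gamete class with expected frequency (1 − r)/2 = 0.670/2 = 0.3350.
Expected number = 0.3350 × 2000 = 670.00 ≈ 670.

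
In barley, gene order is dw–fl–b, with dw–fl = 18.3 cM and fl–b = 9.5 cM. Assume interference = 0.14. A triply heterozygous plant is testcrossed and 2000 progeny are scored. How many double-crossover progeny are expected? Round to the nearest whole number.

Map distances give recombination frequencies of 0.183 and 0.095 for the two intervals.
With interference 0.14 (so coincidence = 0.86), expected double-crossover frequency = 0.183 × 0.095 × 0.86 = 0.01495.
Expected number = 0.01495 × 2000 = 29.90 ≈ 30.

30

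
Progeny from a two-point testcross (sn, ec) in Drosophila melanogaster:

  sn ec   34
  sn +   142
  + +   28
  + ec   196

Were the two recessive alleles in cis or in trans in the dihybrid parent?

trans

The two most frequent classes are + ec (196) and sn + (142); these are the parental (non-recombinant) types.
So the F1 carried + ec on one chromosome and sn + on the other — the recessive alleles are on opposite chromosomes (trans / repulsion).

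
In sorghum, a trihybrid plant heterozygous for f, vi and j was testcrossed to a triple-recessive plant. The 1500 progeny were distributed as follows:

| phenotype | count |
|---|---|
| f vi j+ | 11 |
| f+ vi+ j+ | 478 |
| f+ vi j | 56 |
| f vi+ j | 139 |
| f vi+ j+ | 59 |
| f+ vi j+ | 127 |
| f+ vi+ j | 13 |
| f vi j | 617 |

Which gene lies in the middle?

j

The two most frequent reciprocal classes, f vi j and f+ vi+ j+, are the parental types, so the F1 was f vi j / f+ vi+ j+.
The two rarest classes, f vi j+ and f+ vi+ j, are the double crossovers. Comparing them with the parentals, only the j allele has switched, so j is the middle locus and the order is f – j – vi.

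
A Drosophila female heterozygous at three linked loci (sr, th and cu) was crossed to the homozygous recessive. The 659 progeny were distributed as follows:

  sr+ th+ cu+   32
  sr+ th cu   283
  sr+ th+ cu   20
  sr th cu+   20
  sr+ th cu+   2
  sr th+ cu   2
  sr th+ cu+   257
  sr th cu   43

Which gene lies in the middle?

The two most frequent reciprocal classes, sr+ th cu and sr th+ cu+, are the parental types, so the F1 was sr+ th cu / sr th+ cu+.
The two rarest classes, sr+ th cu+ and sr th+ cu, are the double crossovers. Comparing them with the parentals, only the cu allele has switched, so cu is the middle locus and the order is th – cu – sr.

cu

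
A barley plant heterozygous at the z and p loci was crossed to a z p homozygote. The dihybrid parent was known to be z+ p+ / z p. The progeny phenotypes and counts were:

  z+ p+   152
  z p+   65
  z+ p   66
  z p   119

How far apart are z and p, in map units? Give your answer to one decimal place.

32.6 map units

The recombinant classes are z+ p and z p+: 66 + 65 = 131.
Recombination frequency = 131/402 = 0.3259 ≈ 32.6%, i.e. 32.6 map units.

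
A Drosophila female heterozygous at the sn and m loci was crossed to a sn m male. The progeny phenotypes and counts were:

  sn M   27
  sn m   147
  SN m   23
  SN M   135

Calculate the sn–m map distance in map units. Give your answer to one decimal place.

15.1 map units

The two most frequent classes, SN M (135) and sn m (147), are the parental types, so the F1 was SN M / sn m.
The recombinant classes are SN m and sn M: 23 + 27 = 50.
Recombination frequency = 50/332 = 0.1506 ≈ 15.1%, i.e. 15.1 map units.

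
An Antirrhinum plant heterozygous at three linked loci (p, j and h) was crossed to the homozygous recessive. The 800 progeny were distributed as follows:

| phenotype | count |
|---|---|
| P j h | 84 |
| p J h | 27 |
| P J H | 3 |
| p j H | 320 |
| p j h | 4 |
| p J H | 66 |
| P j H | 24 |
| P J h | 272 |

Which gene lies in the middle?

h

The two most frequent reciprocal classes, p j H and P J h, are the parental types, so the F1 was p j H / P J h.
The two rarest classes, p j h and P J H, are the double crossovers. Comparing them with the parentals, only the h allele has switched, so h is the middle locus and the order is j – h – p.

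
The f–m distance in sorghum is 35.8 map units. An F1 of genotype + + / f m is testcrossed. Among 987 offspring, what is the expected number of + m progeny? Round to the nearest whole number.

A map distance of 35.8 map units corresponds to a recombination frequency of 0.358.
The F1 is + + / f m, so + m is a recombinant gamete class with expected frequency r/2 = 0.358/2 = 0.1790.
Expected number = 0.1790 × 987 = 176.67 ≈ 177.

177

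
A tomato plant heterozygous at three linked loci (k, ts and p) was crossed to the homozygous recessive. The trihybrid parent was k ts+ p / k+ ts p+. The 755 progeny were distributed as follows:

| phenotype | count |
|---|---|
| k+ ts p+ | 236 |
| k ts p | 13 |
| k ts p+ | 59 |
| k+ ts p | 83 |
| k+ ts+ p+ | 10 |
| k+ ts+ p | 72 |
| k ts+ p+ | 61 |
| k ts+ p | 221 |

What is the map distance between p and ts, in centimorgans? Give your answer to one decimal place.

The two rarest classes, k ts p and k+ ts+ p+, are the double crossovers. Comparing them with the parentals, only the ts allele has switched, so ts is the middle locus and the order is p – ts – k.
Crossovers in the p–ts interval produce the single-crossover classes k ts+ p+ and k+ ts p (61 + 83 = 144) plus the double crossovers (23).
RF(p–ts) = (144 + 23) / 755 = 167/755 = 0.2212 → 22.1 centimorgans.

22.1 centimorgans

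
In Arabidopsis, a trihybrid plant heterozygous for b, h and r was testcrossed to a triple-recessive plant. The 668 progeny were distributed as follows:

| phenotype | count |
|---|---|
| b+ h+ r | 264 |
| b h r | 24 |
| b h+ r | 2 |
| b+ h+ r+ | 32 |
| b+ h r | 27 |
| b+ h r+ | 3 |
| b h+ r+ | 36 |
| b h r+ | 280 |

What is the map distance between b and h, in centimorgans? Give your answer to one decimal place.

10.2 centimorgans

The two most frequent reciprocal classes, b+ h+ r and b h r+, are the parental types, so the F1 was b+ h+ r / b h r+.
The two rarest classes, b h+ r and b+ h r+, are the double crossovers. Comparing them with the parentals, only the b allele has switched, so b is the middle locus and the order is r – b – h.
Crossovers in the b–h interval produce the single-crossover classes b+ h r and b h+ r+ (27 + 36 = 63) plus the double crossovers (5).
RF(b–h) = (63 + 5) / 668 = 68/668 = 0.1018 → 10.2 centimorgans.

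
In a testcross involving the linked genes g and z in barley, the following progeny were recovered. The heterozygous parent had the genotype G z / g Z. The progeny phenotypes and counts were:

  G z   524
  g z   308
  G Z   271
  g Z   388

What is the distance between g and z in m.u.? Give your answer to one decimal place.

The recombinant classes are G Z and g z: 271 + 308 = 579.
Recombination frequency = 579/1491 = 0.3883 ≈ 38.8%, i.e. 38.8 m.u.

38.8 m.u.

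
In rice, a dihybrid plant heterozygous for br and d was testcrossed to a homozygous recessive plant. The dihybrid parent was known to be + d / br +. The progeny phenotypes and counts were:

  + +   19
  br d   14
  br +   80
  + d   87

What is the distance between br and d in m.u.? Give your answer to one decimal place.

16.5 m.u.

The recombinant classes are + + and br d: 19 + 14 = 33.
Recombination frequency = 33/200 = 0.1650 ≈ 16.5%, i.e. 16.5 m.u.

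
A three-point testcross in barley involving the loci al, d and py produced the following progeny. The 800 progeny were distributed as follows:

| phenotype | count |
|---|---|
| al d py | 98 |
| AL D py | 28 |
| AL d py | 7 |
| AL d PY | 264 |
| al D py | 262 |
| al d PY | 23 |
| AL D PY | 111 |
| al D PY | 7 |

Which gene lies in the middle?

The two most frequent reciprocal classes, AL d PY and al D py, are the parental types, so the F1 was AL d PY / al D py.
The two rarest classes, AL d py and al D PY, are the double crossovers. Comparing them with the parentals, only the py allele has switched, so py is the middle locus and the order is al – py – d.

py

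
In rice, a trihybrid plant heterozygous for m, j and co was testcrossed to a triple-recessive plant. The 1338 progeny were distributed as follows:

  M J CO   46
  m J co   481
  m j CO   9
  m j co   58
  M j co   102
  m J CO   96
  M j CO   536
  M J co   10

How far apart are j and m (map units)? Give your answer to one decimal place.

9.2 map units

The two most frequent reciprocal classes, m J co and M j CO, are the parental types, so the F1 was m J co / M j CO.
The two rarest classes, M J co and m j CO, are the double crossovers. Comparing them with the parentals, only the m allele has switched, so m is the middle locus and the order is co – m – j.
Crossovers in the m–j interval produce the single-crossover classes m j co and M J CO (58 + 46 = 104) plus the double crossovers (19).
RF(m–j) = (104 + 19) / 1338 = 123/1338 = 0.0919 → 9.2 map units.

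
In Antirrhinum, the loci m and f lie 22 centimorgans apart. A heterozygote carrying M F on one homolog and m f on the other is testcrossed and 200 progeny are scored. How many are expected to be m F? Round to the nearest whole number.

22

A map distance of 22 centimorgans corresponds to a recombination frequency of 0.220.
The F1 is M F / m f, so m F is a recombinant gamete class with expected frequency r/2 = 0.220/2 = 0.1100.
Expected number = 0.1100 × 200 = 22.00 ≈ 22.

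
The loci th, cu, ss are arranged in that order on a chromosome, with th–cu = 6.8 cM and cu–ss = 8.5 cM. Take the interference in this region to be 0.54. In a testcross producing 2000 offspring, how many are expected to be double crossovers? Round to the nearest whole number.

5

Map distances give recombination frequencies of 0.068 and 0.085 for the two intervals.
With interference 0.54 (so coincidence = 0.46), expected double-crossover frequency = 0.068 × 0.085 × 0.46 = 0.00266.
Expected number = 0.00266 × 2000 = 5.32 ≈ 5.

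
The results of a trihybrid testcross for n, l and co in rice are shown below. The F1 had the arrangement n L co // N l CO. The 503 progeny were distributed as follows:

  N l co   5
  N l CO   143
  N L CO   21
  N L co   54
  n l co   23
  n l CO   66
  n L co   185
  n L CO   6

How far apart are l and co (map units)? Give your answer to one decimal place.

The two rarest classes, n L CO and N l co, are the double crossovers. Comparing them with the parentals, only the co allele has switched, so co is the middle locus and the order is l – co – n.
Crossovers in the l–co interval produce the single-crossover classes n l co and N L CO (23 + 21 = 44) plus the double crossovers (11).
RF(l–co) = (44 + 11) / 503 = 55/503 = 0.1093 → 10.9 map units.

10.9 map units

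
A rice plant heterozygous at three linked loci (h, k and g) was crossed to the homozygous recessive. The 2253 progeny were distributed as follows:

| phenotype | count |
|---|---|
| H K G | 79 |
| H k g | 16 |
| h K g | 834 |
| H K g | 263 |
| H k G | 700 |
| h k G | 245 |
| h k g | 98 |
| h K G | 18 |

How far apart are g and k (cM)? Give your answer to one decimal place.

9.4 cM

The two most frequent reciprocal classes, H k G and h K g, are the parental types, so the F1 was H k G / h K g.
The two rarest classes, H k g and h K G, are the double crossovers. Comparing them with the parentals, only the g allele has switched, so g is the middle locus and the order is h – g – k.
Crossovers in the g–k interval produce the single-crossover classes H K G and h k g (79 + 98 = 177) plus the double crossovers (34).
RF(g–k) = (177 + 34) / 2253 = 211/2253 = 0.0937 → 9.4 cM.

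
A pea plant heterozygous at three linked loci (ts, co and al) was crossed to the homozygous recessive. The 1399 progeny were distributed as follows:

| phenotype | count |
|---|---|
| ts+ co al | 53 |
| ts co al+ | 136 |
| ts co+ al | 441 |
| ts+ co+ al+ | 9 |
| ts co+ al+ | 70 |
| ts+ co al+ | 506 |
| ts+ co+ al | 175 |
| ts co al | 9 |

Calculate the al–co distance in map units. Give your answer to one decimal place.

10.1 map units

The two most frequent reciprocal classes, ts co+ al and ts+ co al+, are the parental types, so the F1 was ts co+ al / ts+ co al+.
The two rarest classes, ts co al and ts+ co+ al+, are the double crossovers. Comparing them with the parentals, only the co allele has switched, so co is the middle locus and the order is al – co – ts.
Crossovers in the al–co interval produce the single-crossover classes ts co+ al+ and ts+ co al (70 + 53 = 123) plus the double crossovers (18).
RF(al–co) = (123 + 18) / 1399 = 141/1399 = 0.1008 → 10.1 map units.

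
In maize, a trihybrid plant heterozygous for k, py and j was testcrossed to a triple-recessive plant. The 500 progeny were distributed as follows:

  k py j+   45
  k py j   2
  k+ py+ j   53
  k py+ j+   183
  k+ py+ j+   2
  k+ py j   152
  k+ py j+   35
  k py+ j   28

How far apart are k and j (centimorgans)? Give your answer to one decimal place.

The two most frequent reciprocal classes, k py+ j+ and k+ py j, are the parental types, so the F1 was k py+ j+ / k+ py j.
The two rarest classes, k+ py+ j+ and k py j, are the double crossovers. Comparing them with the parentals, only the k allele has switched, so k is the middle locus and the order is j – k – py.
Crossovers in the j–k interval produce the single-crossover classes k py+ j and k+ py j+ (28 + 35 = 63) plus the double crossovers (4).
RF(j–k) = (63 + 4) / 500 = 67/500 = 0.1340 → 13.4 centimorgans.

13.4 centimorgans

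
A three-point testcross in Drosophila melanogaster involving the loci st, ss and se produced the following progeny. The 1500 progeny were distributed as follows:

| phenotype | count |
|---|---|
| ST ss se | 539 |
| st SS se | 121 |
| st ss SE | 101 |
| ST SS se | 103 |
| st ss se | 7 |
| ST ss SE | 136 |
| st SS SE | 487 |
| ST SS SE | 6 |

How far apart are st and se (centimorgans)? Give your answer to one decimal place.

The two most frequent reciprocal classes, st SS SE and ST ss se, are the parental types, so the F1 was st SS SE / ST ss se.
The two rarest classes, ST SS SE and st ss se, are the double crossovers. Comparing them with the parentals, only the st allele has switched, so st is the middle locus and the order is se – st – ss.
Crossovers in the se–st interval produce the single-crossover classes st SS se and ST ss SE (121 + 136 = 257) plus the double crossovers (13).
RF(se–st) = (257 + 13) / 1500 = 270/1500 = 0.1800 → 18.0 centimorgans.

18.0 centimorgans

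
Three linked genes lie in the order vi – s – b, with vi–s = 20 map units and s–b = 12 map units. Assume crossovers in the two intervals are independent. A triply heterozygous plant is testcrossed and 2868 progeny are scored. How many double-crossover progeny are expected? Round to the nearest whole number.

Map distances give recombination frequencies of 0.200 and 0.120 for the two intervals.
With no interference, expected double-crossover frequency = 0.200 × 0.120 = 0.02400.
Expected number = 0.02400 × 2868 = 68.83 ≈ 69.

69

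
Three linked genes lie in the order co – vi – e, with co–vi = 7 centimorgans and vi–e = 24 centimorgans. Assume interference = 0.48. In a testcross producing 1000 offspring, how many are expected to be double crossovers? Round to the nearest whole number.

9

Map distances give recombination frequencies of 0.070 and 0.240 for the two intervals.
With interference 0.48 (so coincidence = 0.52), expected double-crossover frequency = 0.070 × 0.240 × 0.52 = 0.00874.
Expected number = 0.00874 × 1000 = 8.74 ≈ 9.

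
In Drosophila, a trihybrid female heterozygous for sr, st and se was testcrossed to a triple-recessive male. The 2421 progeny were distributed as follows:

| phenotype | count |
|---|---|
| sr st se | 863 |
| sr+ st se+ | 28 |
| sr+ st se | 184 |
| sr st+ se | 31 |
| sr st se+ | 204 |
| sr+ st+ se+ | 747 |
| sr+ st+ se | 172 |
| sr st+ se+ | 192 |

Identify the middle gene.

st

The two most frequent reciprocal classes, sr+ st+ se+ and sr st se, are the parental types, so the F1 was sr+ st+ se+ / sr st se.
The two rarest classes, sr+ st se+ and sr st+ se, are the double crossovers. Comparing them with the parentals, only the st allele has switched, so st is the middle locus and the order is se – st – sr.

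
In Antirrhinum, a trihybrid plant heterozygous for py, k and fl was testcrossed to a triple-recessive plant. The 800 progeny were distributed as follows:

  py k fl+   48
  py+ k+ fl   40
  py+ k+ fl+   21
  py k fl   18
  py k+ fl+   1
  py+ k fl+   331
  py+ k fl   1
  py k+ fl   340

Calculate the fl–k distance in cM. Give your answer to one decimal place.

The two most frequent reciprocal classes, py+ k fl+ and py k+ fl, are the parental types, so the F1 was py+ k fl+ / py k+ fl.
The two rarest classes, py+ k fl and py k+ fl+, are the double crossovers. Comparing them with the parentals, only the fl allele has switched, so fl is the middle locus and the order is k – fl – py.
Crossovers in the k–fl interval produce the single-crossover classes py+ k+ fl+ and py k fl (21 + 18 = 39) plus the double crossovers (2).
RF(k–fl) = (39 + 2) / 800 = 41/800 = 0.0512 → 5.1 cM.

5.1 cM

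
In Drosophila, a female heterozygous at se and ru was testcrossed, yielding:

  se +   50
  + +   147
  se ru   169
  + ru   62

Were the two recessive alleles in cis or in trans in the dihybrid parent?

The two most frequent classes are + + (147) and se ru (169); these are the parental (non-recombinant) types.
So the F1 carried + + on one chromosome and se ru on the other — the recessive alleles are on the same chromosome (cis / coupling).

cis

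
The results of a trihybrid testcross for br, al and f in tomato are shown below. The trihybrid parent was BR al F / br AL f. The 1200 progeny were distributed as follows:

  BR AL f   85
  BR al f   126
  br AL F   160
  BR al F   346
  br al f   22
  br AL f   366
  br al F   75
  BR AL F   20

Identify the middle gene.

al

The two rarest classes, BR AL F and br al f, are the double crossovers. Comparing them with the parentals, only the al allele has switched, so al is the middle locus and the order is f – al – br.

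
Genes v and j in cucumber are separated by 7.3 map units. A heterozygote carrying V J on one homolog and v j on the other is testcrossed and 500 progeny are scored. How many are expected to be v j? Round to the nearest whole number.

232

A map distance of 7.3 map units corresponds to a recombination frequency of 0.073.
The F1 is V J / v j, so v j is a parental gamete class with expected frequency (1 − r)/2 = 0.927/2 = 0.4635.
Expected number = 0.4635 × 500 = 231.75 ≈ 232.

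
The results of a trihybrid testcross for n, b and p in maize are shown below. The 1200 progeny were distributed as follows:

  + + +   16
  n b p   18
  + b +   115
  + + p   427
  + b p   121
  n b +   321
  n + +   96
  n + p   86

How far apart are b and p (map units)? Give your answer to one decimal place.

The two most frequent reciprocal classes, n b + and + + p, are the parental types, so the F1 was n b + / + + p.
The two rarest classes, n b p and + + +, are the double crossovers. Comparing them with the parentals, only the p allele has switched, so p is the middle locus and the order is n – p – b.
Crossovers in the p–b interval produce the single-crossover classes n + + and + b p (96 + 121 = 217) plus the double crossovers (34).
RF(p–b) = (217 + 34) / 1200 = 251/1200 = 0.2092 → 20.9 map units.

20.9 map units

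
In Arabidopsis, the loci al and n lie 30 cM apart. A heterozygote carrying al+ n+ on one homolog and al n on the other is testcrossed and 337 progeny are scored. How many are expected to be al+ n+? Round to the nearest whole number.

A map distance of 30 cM corresponds to a recombination frequency of 0.300.
The F1 is al+ n+ / al n, so al+ n+ is a parental gamete class with expected frequency (1 − r)/2 = 0.700/2 = 0.3500.
Expected number = 0.3500 × 337 = 117.95 ≈ 118.

118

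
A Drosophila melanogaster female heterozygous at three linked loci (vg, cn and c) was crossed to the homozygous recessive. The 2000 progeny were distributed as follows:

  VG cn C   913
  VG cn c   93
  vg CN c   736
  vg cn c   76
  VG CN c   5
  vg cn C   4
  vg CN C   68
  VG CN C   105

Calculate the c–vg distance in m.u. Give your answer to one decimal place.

The two most frequent reciprocal classes, vg CN c and VG cn C, are the parental types, so the F1 was vg CN c / VG cn C.
The two rarest classes, VG CN c and vg cn C, are the double crossovers. Comparing them with the parentals, only the vg allele has switched, so vg is the middle locus and the order is cn – vg – c.
Crossovers in the vg–c interval produce the single-crossover classes vg CN C and VG cn c (68 + 93 = 161) plus the double crossovers (9).
RF(vg–c) = (161 + 9) / 2000 = 170/2000 = 0.0850 → 8.5 m.u.

8.5 m.u.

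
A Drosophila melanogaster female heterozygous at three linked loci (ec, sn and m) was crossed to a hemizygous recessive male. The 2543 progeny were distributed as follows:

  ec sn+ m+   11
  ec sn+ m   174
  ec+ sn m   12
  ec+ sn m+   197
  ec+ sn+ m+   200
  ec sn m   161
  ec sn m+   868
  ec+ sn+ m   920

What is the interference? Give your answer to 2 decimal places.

The two most frequent reciprocal classes, ec sn m+ and ec+ sn+ m, are the parental types, so the F1 was ec sn m+ / ec+ sn+ m.
The two rarest classes, ec sn+ m+ and ec+ sn m, are the double crossovers. Comparing them with the parentals, only the sn allele has switched, so sn is the middle locus and the order is ec – sn – m.
ec–sn: (371 + 23)/2543 = 0.1549; sn–m: (361 + 23)/2543 = 0.1510.
Expected DCO frequency = 0.1549 × 0.1510 ≈ 0.02339; observed = 23/2543 ≈ 0.00904.
Coefficient of coincidence = 0.00904/0.02339 ≈ 0.39; interference = 1 − 0.39 = 0.61.

0.61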